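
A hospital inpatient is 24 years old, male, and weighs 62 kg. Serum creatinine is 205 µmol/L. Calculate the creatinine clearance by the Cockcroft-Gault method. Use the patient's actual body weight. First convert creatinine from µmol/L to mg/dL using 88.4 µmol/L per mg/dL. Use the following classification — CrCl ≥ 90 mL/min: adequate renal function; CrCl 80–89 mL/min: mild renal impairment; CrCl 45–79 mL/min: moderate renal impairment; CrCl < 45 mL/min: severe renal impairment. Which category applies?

severe renal impairment

SCr = 205 / 88.4 = 2.319 mg/dL
CrCl = (140 − 24) × 62 / (72 × 2.319) = 7192.0 / 166.97 ≈ 43.1 mL/min
43 mL/min falls in the 'severe renal impairment' range.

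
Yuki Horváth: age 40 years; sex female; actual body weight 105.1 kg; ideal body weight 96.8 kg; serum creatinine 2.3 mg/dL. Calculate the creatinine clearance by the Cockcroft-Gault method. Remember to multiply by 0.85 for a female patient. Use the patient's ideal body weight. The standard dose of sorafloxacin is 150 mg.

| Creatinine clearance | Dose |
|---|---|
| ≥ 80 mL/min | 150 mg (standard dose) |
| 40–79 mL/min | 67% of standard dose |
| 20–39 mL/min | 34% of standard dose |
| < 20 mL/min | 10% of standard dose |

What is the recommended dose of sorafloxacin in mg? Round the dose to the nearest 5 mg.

CrCl = (140 − 40) × 96.8 / (72 × 2.3) × 0.85 = 9680.0 / 165.60 × 0.85 ≈ 49.7 mL/min
CrCl ≈ 50 mL/min → bracket 40–79 mL/min.
67% of 150 mg = 100.5 mg → 100 mg

100 mg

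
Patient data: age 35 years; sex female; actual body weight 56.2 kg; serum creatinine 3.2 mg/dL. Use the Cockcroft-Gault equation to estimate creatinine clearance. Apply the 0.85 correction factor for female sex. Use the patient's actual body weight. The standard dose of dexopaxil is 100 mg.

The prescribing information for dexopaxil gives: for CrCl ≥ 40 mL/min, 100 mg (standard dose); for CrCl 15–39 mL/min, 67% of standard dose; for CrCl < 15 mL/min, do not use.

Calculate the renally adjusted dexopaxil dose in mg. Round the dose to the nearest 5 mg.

65 mg

CrCl = (140 − 35) × 56.2 / (72 × 3.2) × 0.85 = 5901.0 / 230.40 × 0.85 ≈ 21.8 mL/min
CrCl ≈ 22 mL/min → bracket 15–39 mL/min.
67% of 100 mg = 67 mg → 65 mg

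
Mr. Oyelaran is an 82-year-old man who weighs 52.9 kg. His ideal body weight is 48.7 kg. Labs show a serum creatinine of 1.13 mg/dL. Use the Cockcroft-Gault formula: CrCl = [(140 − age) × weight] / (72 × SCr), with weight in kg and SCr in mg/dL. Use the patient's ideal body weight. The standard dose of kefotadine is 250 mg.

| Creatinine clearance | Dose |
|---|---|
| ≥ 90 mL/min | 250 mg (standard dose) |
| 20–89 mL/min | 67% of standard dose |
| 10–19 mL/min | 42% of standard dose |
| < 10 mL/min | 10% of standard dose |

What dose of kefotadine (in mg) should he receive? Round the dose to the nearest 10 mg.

CrCl = (140 − 82) × 48.7 / (72 × 1.13) = 2824.6 / 81.36 ≈ 34.7 mL/min
CrCl ≈ 35 mL/min → bracket 20–89 mL/min.
67% of 250 mg = 167.5 mg → 170 mg

170 mg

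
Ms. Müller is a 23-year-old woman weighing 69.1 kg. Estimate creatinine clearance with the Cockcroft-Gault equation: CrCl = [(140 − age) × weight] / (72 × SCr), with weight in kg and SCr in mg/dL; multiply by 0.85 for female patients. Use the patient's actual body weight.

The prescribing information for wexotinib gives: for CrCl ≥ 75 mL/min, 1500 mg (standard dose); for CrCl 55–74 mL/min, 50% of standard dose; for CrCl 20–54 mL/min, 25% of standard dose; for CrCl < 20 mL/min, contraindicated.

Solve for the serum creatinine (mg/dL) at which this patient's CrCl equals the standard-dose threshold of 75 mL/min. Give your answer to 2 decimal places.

1.27 mg/dL

Standard dose requires CrCl ≥ 75 mL/min.
Set (140 − 23) × 69.1 × 0.85 / (72 × SCr) = 75
SCr = (140 − 23) × 69.1 × 0.85 / (72 × 75) = 1.273 mg/dL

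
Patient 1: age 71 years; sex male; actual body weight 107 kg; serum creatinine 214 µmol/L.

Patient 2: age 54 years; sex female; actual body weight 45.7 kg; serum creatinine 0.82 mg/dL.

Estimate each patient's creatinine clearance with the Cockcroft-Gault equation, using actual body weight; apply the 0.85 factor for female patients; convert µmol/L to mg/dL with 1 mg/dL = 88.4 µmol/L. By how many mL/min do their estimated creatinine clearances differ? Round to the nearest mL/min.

Patient 1: SCr = 214 / 88.4 = 2.421 mg/dL
Patient 1: CrCl = (140 − 71) × 107 / (72 × 2.421) = 7383.0 / 174.31 ≈ 42.4 mL/min
Patient 2: CrCl = (140 − 54) × 45.7 / (72 × 0.82) × 0.85 = 3930.2 / 59.04 × 0.85 ≈ 56.6 mL/min
|42.4 − 56.6| = 14.2 mL/min

14 mL/min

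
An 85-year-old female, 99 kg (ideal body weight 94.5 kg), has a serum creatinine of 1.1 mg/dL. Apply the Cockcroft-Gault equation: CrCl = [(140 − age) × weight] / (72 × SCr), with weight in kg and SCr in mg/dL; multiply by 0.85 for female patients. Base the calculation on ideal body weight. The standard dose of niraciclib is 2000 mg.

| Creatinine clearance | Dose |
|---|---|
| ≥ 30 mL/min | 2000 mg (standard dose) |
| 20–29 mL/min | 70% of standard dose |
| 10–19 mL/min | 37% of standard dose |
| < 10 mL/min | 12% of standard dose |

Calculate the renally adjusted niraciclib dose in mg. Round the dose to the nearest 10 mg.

CrCl = (140 − 85) × 94.5 / (72 × 1.1) × 0.85 = 5197.5 / 79.20 × 0.85 ≈ 55.8 mL/min
CrCl ≈ 56 mL/min → bracket ≥ 30 mL/min.
100% of 2000 mg = 2000 mg

2000 mg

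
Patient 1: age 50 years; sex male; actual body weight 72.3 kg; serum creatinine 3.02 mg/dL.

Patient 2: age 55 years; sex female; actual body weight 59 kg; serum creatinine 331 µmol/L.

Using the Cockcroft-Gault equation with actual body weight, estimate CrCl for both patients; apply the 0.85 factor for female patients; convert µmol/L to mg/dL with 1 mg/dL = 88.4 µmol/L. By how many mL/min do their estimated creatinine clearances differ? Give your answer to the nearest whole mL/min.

Patient 1: CrCl = (140 − 50) × 72.3 / (72 × 3.02) = 6507.0 / 217.44 ≈ 29.9 mL/min
Patient 2: SCr = 331 / 88.4 = 3.744 mg/dL
Patient 2: CrCl = (140 − 55) × 59 / (72 × 3.744) × 0.85 = 5015.0 / 269.57 × 0.85 ≈ 15.8 mL/min
|29.9 − 15.8| = 14.1 mL/min

14 mL/min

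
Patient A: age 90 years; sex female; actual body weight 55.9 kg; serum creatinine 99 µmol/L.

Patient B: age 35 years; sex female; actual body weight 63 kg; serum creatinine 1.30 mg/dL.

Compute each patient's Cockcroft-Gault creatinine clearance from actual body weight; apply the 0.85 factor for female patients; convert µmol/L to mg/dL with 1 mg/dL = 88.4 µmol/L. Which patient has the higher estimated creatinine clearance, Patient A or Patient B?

Patient B

Patient A: SCr = 99 / 88.4 = 1.12 mg/dL
Patient A: CrCl = (140 − 90) × 55.9 / (72 × 1.12) × 0.85 = 2795.0 / 80.64 × 0.85 ≈ 29.5 mL/min
Patient B: CrCl = (140 − 35) × 63 / (72 × 1.3) × 0.85 = 6615.0 / 93.60 × 0.85 ≈ 60.1 mL/min
29.5 vs 60.1 mL/min → Patient B is higher.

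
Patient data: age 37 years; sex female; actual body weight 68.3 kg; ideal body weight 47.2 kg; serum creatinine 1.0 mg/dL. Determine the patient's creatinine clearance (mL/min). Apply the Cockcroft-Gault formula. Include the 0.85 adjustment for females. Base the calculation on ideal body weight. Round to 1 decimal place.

57.4 mL/min

CrCl = (140 − 37) × 47.2 / (72 × 1) × 0.85 = 4861.6 / 72.00 × 0.85 ≈ 57.4 mL/min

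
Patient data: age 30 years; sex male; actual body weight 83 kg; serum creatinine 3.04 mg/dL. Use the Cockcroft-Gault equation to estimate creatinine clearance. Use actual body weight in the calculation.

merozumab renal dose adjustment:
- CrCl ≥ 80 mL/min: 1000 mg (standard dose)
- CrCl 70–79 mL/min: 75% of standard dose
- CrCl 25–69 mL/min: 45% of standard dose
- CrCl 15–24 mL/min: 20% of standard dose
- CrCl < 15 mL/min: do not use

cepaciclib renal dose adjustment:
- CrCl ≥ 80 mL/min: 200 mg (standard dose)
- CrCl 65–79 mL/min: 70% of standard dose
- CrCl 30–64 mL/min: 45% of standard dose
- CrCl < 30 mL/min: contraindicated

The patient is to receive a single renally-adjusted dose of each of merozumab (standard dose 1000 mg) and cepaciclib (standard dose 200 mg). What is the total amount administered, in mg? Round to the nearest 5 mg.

540 mg

CrCl = (140 − 30) × 83 / (72 × 3.04) = 9130.0 / 218.88 ≈ 41.7 mL/min
CrCl ≈ 42 mL/min.
merozumab: 25–69 mL/min → 45% of 1000 mg = 450 mg.
cepaciclib: 30–64 mL/min → 45% of 200 mg = 90 mg.
Total = 450 + 90 = 540 mg.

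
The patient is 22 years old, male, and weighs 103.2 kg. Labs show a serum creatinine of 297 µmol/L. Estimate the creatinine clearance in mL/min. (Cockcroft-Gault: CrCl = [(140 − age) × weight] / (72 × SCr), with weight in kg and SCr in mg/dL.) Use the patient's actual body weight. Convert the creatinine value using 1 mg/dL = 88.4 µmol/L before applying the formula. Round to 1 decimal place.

50.3 mL/min

SCr = 297 / 88.4 = 3.36 mg/dL
CrCl = (140 − 22) × 103.2 / (72 × 3.36) = 12177.6 / 241.92 ≈ 50.3 mL/min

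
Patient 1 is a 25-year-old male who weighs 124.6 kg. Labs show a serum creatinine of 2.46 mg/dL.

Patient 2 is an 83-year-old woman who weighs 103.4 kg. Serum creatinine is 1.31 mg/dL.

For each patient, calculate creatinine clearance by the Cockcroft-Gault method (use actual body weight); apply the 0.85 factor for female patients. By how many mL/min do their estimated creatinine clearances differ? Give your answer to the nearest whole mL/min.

28 mL/min

Patient 1: CrCl = (140 − 25) × 124.6 / (72 × 2.46) = 14329.0 / 177.12 ≈ 80.9 mL/min
Patient 2: CrCl = (140 − 83) × 103.4 / (72 × 1.31) × 0.85 = 5893.8 / 94.32 × 0.85 ≈ 53.1 mL/min
|80.9 − 53.1| = 27.8 mL/min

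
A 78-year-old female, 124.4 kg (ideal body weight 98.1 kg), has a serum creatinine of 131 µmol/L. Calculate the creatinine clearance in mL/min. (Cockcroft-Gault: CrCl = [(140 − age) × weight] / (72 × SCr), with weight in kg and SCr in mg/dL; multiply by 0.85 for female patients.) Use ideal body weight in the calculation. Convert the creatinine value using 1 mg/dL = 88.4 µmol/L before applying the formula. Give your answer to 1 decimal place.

48.5 mL/min

SCr = 131 / 88.4 = 1.482 mg/dL
CrCl = (140 − 78) × 98.1 / (72 × 1.482) × 0.85 = 6082.2 / 106.70 × 0.85 ≈ 48.5 mL/min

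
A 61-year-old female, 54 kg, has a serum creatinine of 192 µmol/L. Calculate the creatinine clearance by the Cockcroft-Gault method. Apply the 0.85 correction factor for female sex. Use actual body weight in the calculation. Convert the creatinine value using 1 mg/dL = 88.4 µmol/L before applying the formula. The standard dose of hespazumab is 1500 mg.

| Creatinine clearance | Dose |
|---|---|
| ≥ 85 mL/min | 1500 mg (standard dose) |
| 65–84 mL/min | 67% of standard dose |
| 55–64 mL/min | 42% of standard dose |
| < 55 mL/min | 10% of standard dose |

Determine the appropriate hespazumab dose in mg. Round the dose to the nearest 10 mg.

SCr = 192 / 88.4 = 2.172 mg/dL
CrCl = (140 − 61) × 54 / (72 × 2.172) × 0.85 = 4266.0 / 156.38 × 0.85 ≈ 23.2 mL/min
CrCl ≈ 23 mL/min → bracket < 55 mL/min.
10% of 1500 mg = 150 mg

150 mg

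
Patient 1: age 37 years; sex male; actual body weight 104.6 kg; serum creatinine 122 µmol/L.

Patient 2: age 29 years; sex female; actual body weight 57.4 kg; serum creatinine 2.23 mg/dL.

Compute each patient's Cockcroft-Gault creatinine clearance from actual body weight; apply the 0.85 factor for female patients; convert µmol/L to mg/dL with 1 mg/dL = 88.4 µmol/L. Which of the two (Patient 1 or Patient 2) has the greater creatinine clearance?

Patient 1

Patient 1: SCr = 122 / 88.4 = 1.38 mg/dL
Patient 1: CrCl = (140 − 37) × 104.6 / (72 × 1.38) = 10773.8 / 99.36 ≈ 108.4 mL/min
Patient 2: CrCl = (140 − 29) × 57.4 / (72 × 2.23) × 0.85 = 6371.4 / 160.56 × 0.85 ≈ 33.7 mL/min
108.4 vs 33.7 mL/min → Patient 1 is higher.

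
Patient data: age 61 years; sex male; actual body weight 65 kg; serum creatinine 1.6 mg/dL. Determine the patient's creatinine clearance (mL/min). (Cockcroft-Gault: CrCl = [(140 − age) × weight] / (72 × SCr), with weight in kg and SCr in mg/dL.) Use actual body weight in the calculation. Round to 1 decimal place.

44.6 mL/min

CrCl = (140 − 61) × 65 / (72 × 1.6) = 5135.0 / 115.20 ≈ 44.6 mL/min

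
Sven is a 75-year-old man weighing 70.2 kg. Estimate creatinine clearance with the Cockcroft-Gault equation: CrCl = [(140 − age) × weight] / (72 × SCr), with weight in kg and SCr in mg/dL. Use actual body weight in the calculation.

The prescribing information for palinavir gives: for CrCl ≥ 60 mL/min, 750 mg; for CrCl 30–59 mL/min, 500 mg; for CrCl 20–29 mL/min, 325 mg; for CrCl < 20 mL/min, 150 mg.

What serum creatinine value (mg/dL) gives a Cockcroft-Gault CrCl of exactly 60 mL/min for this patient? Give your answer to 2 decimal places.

1.06 mg/dL

Standard dose requires CrCl ≥ 60 mL/min.
Set (140 − 75) × 70.2 / (72 × SCr) = 60
SCr = (140 − 75) × 70.2 / (72 × 60) = 1.056 mg/dL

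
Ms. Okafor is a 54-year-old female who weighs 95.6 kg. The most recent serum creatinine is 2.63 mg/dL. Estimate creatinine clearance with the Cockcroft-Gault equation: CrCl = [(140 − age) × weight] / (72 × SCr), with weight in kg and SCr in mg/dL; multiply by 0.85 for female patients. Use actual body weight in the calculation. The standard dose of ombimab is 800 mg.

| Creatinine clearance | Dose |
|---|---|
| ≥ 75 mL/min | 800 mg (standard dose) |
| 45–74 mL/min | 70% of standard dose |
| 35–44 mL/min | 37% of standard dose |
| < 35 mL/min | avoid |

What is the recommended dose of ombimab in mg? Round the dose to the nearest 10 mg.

300 mg

CrCl = (140 − 54) × 95.6 / (72 × 2.63) × 0.85 = 8221.6 / 189.36 × 0.85 ≈ 36.9 mL/min
CrCl ≈ 37 mL/min → bracket 35–44 mL/min.
37% of 800 mg = 296 mg → 300 mg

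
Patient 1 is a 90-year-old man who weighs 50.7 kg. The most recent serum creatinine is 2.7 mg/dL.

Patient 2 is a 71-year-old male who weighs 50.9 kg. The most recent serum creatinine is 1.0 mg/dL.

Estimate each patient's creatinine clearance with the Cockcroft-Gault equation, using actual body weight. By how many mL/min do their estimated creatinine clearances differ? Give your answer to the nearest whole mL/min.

Patient 1: CrCl = (140 − 90) × 50.7 / (72 × 2.7) = 2535.0 / 194.40 ≈ 13.0 mL/min
Patient 2: CrCl = (140 − 71) × 50.9 / (72 × 1) = 3512.1 / 72.00 ≈ 48.8 mL/min
|13.0 − 48.8| = 35.8 mL/min

36 mL/min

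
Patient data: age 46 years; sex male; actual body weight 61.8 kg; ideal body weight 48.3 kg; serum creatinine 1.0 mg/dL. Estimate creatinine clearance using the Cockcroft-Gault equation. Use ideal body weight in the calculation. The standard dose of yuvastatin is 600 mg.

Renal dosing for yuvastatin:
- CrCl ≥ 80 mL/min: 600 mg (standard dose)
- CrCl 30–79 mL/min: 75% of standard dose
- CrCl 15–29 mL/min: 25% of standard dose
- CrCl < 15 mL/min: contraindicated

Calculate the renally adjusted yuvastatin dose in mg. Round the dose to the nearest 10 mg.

450 mg

CrCl = (140 − 46) × 48.3 / (72 × 1) = 4540.2 / 72.00 ≈ 63.1 mL/min
CrCl ≈ 63 mL/min → bracket 30–79 mL/min.
75% of 600 mg = 450 mg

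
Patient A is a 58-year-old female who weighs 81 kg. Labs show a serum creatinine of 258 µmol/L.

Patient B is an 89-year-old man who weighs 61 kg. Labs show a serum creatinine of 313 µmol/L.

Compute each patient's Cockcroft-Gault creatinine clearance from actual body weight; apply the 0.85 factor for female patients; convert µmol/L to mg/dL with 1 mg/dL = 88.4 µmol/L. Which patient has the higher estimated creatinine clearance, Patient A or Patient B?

Patient A: SCr = 258 / 88.4 = 2.919 mg/dL
Patient A: CrCl = (140 − 58) × 81 / (72 × 2.919) × 0.85 = 6642.0 / 210.17 × 0.85 ≈ 26.9 mL/min
Patient B: SCr = 313 / 88.4 = 3.541 mg/dL
Patient B: CrCl = (140 − 89) × 61 / (72 × 3.541) = 3111.0 / 254.95 ≈ 12.2 mL/min
26.9 vs 12.2 mL/min → Patient A is higher.

Patient A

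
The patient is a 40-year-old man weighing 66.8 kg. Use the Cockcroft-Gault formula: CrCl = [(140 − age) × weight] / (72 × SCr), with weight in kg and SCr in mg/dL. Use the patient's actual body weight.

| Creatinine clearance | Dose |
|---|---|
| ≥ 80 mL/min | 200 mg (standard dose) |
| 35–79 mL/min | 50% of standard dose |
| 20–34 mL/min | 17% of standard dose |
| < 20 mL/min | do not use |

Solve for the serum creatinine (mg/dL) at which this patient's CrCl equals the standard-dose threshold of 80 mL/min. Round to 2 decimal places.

Standard dose requires CrCl ≥ 80 mL/min.
Set (140 − 40) × 66.8 / (72 × SCr) = 80
SCr = (140 − 40) × 66.8 / (72 × 80) = 1.160 mg/dL

1.16 mg/dL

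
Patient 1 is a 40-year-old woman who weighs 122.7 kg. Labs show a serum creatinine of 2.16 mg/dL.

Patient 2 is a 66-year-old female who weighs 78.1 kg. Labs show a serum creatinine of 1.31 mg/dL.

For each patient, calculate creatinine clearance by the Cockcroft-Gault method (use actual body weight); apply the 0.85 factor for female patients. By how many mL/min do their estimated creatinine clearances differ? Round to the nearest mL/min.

15 mL/min

Patient 1: CrCl = (140 − 40) × 122.7 / (72 × 2.16) × 0.85 = 12270.0 / 155.52 × 0.85 ≈ 67.1 mL/min
Patient 2: CrCl = (140 − 66) × 78.1 / (72 × 1.31) × 0.85 = 5779.4 / 94.32 × 0.85 ≈ 52.1 mL/min
|67.1 − 52.1| = 15.0 mL/min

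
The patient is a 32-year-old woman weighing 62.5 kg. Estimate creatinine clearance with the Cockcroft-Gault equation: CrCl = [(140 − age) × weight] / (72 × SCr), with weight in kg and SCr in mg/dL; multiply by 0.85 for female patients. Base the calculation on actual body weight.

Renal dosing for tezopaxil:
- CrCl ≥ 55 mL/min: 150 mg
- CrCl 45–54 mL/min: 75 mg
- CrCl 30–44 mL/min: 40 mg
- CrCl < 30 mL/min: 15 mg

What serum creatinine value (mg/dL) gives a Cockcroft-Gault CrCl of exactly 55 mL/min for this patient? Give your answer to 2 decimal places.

1.45 mg/dL

Standard dose requires CrCl ≥ 55 mL/min.
Set (140 − 32) × 62.5 × 0.85 / (72 × SCr) = 55
SCr = (140 − 32) × 62.5 × 0.85 / (72 × 55) = 1.449 mg/dL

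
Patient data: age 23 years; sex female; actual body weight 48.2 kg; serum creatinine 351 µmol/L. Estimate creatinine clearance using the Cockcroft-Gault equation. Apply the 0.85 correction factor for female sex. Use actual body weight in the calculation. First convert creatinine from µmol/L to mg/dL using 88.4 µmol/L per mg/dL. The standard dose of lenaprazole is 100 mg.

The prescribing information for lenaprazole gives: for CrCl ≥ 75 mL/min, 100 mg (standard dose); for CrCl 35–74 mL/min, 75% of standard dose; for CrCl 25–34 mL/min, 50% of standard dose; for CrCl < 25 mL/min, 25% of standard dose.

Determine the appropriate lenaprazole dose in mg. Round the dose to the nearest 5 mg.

SCr = 351 / 88.4 = 3.971 mg/dL
CrCl = (140 − 23) × 48.2 / (72 × 3.971) × 0.85 = 5639.4 / 285.91 × 0.85 ≈ 16.8 mL/min
CrCl ≈ 17 mL/min → bracket < 25 mL/min.
25% of 100 mg = 25 mg

25 mg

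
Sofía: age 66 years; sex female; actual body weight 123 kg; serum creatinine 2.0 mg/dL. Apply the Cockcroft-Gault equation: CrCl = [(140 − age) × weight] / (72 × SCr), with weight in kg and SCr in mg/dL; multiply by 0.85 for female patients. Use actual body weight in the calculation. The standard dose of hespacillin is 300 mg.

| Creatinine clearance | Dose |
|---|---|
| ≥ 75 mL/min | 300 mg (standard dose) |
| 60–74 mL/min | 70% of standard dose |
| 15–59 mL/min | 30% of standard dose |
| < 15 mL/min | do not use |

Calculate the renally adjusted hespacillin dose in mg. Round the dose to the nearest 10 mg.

90 mg

CrCl = (140 − 66) × 123 / (72 × 2) × 0.85 = 9102.0 / 144.00 × 0.85 ≈ 53.7 mL/min
CrCl ≈ 54 mL/min → bracket 15–59 mL/min.
30% of 300 mg = 90 mg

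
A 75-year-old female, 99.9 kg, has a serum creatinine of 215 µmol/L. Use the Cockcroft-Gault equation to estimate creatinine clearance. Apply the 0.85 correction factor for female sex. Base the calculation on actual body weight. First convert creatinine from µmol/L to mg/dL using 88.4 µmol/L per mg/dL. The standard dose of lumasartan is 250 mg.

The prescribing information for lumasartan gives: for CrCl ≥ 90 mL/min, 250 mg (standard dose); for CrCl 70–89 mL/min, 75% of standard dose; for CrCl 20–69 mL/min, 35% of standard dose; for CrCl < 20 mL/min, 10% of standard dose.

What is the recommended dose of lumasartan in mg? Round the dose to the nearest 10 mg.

SCr = 215 / 88.4 = 2.432 mg/dL
CrCl = (140 − 75) × 99.9 / (72 × 2.432) × 0.85 = 6493.5 / 175.10 × 0.85 ≈ 31.5 mL/min
CrCl ≈ 32 mL/min → bracket 20–69 mL/min.
35% of 250 mg = 87.5 mg → 90 mg

90 mg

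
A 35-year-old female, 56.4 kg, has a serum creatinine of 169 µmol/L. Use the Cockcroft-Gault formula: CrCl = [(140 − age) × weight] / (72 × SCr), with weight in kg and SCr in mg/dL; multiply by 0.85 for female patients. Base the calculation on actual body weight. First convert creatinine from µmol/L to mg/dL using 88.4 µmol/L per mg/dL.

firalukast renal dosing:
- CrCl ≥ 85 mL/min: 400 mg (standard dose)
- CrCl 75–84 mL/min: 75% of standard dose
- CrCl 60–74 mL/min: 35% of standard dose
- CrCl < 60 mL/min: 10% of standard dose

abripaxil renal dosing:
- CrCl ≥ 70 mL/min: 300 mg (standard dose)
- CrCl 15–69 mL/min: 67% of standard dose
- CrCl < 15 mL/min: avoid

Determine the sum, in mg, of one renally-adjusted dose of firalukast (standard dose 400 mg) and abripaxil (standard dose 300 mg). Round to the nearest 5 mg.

SCr = 169 / 88.4 = 1.912 mg/dL
CrCl = (140 − 35) × 56.4 / (72 × 1.912) × 0.85 = 5922.0 / 137.66 × 0.85 ≈ 36.6 mL/min
CrCl ≈ 37 mL/min.
firalukast: < 60 mL/min → 10% of 400 mg = 40 mg.
abripaxil: 15–69 mL/min → 67% of 300 mg = 201 mg.
Total = 40 + 201 = 241 mg.

240 mg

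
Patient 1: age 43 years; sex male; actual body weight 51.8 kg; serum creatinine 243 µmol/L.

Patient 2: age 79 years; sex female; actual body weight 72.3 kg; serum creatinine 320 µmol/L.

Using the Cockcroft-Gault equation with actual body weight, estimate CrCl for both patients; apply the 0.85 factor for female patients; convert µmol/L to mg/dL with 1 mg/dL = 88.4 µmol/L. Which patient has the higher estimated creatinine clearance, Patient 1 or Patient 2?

Patient 1: SCr = 243 / 88.4 = 2.749 mg/dL
Patient 1: CrCl = (140 − 43) × 51.8 / (72 × 2.749) = 5024.6 / 197.93 ≈ 25.4 mL/min
Patient 2: SCr = 320 / 88.4 = 3.62 mg/dL
Patient 2: CrCl = (140 − 79) × 72.3 / (72 × 3.62) × 0.85 = 4410.3 / 260.64 × 0.85 ≈ 14.4 mL/min
25.4 vs 14.4 mL/min → Patient 1 is higher.

Patient 1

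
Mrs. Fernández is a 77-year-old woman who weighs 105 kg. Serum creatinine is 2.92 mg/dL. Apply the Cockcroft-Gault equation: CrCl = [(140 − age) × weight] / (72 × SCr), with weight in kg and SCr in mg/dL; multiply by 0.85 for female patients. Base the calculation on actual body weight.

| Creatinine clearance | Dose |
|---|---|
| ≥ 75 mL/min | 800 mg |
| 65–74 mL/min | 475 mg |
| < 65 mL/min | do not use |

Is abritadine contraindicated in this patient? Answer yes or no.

CrCl = (140 − 77) × 105 / (72 × 2.92) × 0.85 = 6615.0 / 210.24 × 0.85 ≈ 26.7 mL/min
CrCl ≈ 27 mL/min, which is < 65 mL/min.

yes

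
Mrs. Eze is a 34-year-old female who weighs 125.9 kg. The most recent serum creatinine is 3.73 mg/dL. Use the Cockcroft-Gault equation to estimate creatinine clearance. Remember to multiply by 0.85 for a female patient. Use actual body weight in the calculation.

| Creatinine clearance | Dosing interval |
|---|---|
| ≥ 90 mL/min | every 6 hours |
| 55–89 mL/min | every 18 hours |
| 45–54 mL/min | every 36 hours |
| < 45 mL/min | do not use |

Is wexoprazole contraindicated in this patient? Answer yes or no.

CrCl = (140 − 34) × 125.9 / (72 × 3.73) × 0.85 = 13345.4 / 268.56 × 0.85 ≈ 42.2 mL/min
CrCl ≈ 42 mL/min, which is < 45 mL/min.

yes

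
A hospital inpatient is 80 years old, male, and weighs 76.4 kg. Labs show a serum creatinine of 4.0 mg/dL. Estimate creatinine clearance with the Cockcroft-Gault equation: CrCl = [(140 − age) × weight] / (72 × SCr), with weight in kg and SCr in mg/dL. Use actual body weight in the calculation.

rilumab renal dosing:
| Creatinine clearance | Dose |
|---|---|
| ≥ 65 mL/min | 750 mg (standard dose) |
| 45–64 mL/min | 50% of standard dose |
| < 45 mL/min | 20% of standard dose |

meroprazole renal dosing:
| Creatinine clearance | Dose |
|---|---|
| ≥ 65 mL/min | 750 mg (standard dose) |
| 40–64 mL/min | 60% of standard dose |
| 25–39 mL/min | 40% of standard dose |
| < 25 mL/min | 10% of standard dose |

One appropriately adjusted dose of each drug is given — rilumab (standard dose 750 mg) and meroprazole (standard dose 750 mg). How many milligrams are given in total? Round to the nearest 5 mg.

CrCl = (140 − 80) × 76.4 / (72 × 4) = 4584.0 / 288.00 ≈ 15.9 mL/min
CrCl ≈ 16 mL/min.
rilumab: < 45 mL/min → 20% of 750 mg = 150 mg.
meroprazole: < 25 mL/min → 10% of 750 mg = 75 mg.
Total = 150 + 75 = 225 mg.

225 mg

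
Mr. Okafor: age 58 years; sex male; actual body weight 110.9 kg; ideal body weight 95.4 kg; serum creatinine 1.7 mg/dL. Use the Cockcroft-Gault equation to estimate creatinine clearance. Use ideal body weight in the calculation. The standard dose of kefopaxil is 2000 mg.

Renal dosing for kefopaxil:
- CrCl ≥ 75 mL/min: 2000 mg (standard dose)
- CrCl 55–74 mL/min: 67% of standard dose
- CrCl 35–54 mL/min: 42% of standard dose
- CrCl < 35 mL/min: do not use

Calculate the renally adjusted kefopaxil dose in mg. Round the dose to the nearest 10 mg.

CrCl = (140 − 58) × 95.4 / (72 × 1.7) = 7822.8 / 122.40 ≈ 63.9 mL/min
CrCl ≈ 64 mL/min → bracket 55–74 mL/min.
67% of 2000 mg = 1340 mg

1340 mg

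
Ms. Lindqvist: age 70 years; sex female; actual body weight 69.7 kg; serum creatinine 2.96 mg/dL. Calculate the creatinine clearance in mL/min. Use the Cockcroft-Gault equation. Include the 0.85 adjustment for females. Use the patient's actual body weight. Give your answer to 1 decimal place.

19.5 mL/min

CrCl = (140 − 70) × 69.7 / (72 × 2.96) × 0.85 = 4879.0 / 213.12 × 0.85 ≈ 19.5 mL/min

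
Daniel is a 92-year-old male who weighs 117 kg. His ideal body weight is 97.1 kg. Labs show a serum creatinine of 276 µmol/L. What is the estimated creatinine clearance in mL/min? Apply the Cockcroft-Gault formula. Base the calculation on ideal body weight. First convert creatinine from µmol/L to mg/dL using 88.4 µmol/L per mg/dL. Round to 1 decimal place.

SCr = 276 / 88.4 = 3.122 mg/dL
CrCl = (140 − 92) × 97.1 / (72 × 3.122) = 4660.8 / 224.78 ≈ 20.7 mL/min

20.7 mL/min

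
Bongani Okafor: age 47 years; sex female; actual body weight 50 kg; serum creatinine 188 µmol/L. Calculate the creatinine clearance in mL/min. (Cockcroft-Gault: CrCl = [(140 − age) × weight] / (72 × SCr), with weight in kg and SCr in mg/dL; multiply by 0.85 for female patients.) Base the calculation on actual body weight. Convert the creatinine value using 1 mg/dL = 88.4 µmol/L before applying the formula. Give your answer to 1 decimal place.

25.8 mL/min

SCr = 188 / 88.4 = 2.127 mg/dL
CrCl = (140 − 47) × 50 / (72 × 2.127) × 0.85 = 4650.0 / 153.14 × 0.85 ≈ 25.8 mL/min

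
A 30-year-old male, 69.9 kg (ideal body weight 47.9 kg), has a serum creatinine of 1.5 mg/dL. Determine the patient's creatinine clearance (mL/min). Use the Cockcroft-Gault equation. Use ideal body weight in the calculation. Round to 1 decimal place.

CrCl = (140 − 30) × 47.9 / (72 × 1.5) = 5269.0 / 108.00 ≈ 48.8 mL/min

48.8 mL/min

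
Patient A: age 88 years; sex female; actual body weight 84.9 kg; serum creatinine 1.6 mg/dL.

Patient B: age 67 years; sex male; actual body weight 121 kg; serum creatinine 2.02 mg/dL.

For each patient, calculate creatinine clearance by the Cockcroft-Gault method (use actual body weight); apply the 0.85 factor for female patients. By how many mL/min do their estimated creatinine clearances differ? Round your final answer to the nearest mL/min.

Patient A: CrCl = (140 − 88) × 84.9 / (72 × 1.6) × 0.85 = 4414.8 / 115.20 × 0.85 ≈ 32.6 mL/min
Patient B: CrCl = (140 − 67) × 121 / (72 × 2.02) = 8833.0 / 145.44 ≈ 60.7 mL/min
|32.6 − 60.7| = 28.1 mL/min

28 mL/min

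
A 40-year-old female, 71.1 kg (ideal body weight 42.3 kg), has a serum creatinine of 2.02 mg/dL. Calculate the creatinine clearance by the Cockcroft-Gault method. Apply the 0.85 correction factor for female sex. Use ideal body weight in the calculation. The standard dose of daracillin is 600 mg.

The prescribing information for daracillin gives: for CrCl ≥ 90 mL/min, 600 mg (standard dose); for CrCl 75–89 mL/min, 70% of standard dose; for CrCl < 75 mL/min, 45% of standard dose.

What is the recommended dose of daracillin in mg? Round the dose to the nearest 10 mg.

CrCl = (140 − 40) × 42.3 / (72 × 2.02) × 0.85 = 4230.0 / 145.44 × 0.85 ≈ 24.7 mL/min
CrCl ≈ 25 mL/min → bracket < 75 mL/min.
45% of 600 mg = 270 mg

270 mg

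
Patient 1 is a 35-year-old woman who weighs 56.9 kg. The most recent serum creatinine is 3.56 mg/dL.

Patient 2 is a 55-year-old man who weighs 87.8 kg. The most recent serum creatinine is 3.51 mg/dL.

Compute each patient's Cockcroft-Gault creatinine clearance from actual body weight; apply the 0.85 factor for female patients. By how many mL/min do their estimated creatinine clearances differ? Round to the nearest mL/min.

10 mL/min

Patient 1: CrCl = (140 − 35) × 56.9 / (72 × 3.56) × 0.85 = 5974.5 / 256.32 × 0.85 ≈ 19.8 mL/min
Patient 2: CrCl = (140 − 55) × 87.8 / (72 × 3.51) = 7463.0 / 252.72 ≈ 29.5 mL/min
|19.8 − 29.5| = 9.7 mL/min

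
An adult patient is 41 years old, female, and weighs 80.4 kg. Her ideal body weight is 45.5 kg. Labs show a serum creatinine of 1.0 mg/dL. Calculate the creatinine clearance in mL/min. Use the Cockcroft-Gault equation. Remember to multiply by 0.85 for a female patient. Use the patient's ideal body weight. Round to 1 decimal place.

53.2 mL/min

CrCl = (140 − 41) × 45.5 / (72 × 1) × 0.85 = 4504.5 / 72.00 × 0.85 ≈ 53.2 mL/min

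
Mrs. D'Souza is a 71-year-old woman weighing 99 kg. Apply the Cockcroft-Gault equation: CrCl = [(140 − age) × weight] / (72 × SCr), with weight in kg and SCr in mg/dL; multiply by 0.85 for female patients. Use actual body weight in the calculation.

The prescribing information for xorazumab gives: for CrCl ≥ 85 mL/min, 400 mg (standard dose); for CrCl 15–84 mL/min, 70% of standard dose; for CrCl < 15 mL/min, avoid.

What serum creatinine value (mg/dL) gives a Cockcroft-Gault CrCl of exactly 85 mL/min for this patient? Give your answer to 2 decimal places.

0.95 mg/dL

Standard dose requires CrCl ≥ 85 mL/min.
Set (140 − 71) × 99 × 0.85 / (72 × SCr) = 85
SCr = (140 − 71) × 99 × 0.85 / (72 × 85) = 0.949 mg/dL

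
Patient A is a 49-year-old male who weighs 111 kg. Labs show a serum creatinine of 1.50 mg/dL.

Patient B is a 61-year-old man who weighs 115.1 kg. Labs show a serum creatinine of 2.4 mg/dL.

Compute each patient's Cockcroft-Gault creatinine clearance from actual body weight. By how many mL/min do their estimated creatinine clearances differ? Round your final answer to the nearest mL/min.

41 mL/min

Patient A: CrCl = (140 − 49) × 111 / (72 × 1.5) = 10101.0 / 108.00 ≈ 93.5 mL/min
Patient B: CrCl = (140 − 61) × 115.1 / (72 × 2.4) = 9092.9 / 172.80 ≈ 52.6 mL/min
|93.5 − 52.6| = 40.9 mL/min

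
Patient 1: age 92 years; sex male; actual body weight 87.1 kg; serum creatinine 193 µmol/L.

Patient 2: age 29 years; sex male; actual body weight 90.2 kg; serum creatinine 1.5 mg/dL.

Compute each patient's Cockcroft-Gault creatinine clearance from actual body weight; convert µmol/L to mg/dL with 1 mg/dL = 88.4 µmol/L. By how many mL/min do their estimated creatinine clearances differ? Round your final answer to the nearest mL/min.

Patient 1: SCr = 193 / 88.4 = 2.183 mg/dL
Patient 1: CrCl = (140 − 92) × 87.1 / (72 × 2.183) = 4180.8 / 157.18 ≈ 26.6 mL/min
Patient 2: CrCl = (140 − 29) × 90.2 / (72 × 1.5) = 10012.2 / 108.00 ≈ 92.7 mL/min
|26.6 − 92.7| = 66.1 mL/min

66 mL/min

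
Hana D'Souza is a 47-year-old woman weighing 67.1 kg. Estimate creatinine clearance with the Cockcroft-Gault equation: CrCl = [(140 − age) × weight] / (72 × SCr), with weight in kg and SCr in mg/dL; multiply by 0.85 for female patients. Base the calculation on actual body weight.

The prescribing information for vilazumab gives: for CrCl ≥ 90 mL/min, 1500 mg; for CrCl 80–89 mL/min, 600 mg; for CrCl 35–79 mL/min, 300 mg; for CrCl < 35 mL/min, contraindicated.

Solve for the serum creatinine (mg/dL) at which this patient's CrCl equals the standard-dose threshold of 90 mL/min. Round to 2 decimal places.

0.82 mg/dL

Standard dose requires CrCl ≥ 90 mL/min.
Set (140 − 47) × 67.1 × 0.85 / (72 × SCr) = 90
SCr = (140 − 47) × 67.1 × 0.85 / (72 × 90) = 0.819 mg/dL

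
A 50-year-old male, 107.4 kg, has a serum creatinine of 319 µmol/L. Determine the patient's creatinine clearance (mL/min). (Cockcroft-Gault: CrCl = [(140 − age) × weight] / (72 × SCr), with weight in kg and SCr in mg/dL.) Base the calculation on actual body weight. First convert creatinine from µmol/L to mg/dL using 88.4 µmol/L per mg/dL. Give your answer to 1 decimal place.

SCr = 319 / 88.4 = 3.609 mg/dL
CrCl = (140 − 50) × 107.4 / (72 × 3.609) = 9666.0 / 259.85 ≈ 37.2 mL/min

37.2 mL/min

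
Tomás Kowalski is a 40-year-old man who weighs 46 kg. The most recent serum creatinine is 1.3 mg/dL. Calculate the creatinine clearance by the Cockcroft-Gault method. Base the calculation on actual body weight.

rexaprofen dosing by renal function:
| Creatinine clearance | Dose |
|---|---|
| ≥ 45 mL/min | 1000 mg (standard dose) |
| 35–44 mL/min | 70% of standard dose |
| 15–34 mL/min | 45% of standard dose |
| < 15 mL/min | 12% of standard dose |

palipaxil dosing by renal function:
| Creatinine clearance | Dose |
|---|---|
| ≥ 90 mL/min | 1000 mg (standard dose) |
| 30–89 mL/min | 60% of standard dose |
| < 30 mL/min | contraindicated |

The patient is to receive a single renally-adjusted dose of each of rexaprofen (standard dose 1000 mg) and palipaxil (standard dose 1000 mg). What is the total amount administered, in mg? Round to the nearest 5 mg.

CrCl = (140 − 40) × 46 / (72 × 1.3) = 4600.0 / 93.60 ≈ 49.1 mL/min
CrCl ≈ 49 mL/min.
rexaprofen: ≥ 45 mL/min → 100% of 1000 mg = 1000 mg.
palipaxil: 30–89 mL/min → 60% of 1000 mg = 600 mg.
Total = 1000 + 600 = 1600 mg.

1600 mg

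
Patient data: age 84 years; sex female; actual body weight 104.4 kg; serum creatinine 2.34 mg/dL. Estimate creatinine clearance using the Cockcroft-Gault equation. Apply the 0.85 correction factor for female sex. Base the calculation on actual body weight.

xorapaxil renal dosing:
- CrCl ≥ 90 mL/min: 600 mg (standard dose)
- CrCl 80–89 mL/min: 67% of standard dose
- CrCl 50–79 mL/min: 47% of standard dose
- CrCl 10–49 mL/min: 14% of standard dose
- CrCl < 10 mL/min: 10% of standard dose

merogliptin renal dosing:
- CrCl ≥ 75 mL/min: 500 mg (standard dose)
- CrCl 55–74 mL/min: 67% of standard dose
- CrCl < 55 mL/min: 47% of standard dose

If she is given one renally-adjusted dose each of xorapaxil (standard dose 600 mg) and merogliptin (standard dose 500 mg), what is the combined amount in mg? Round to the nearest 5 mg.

CrCl = (140 − 84) × 104.4 / (72 × 2.34) × 0.85 = 5846.4 / 168.48 × 0.85 ≈ 29.5 mL/min
CrCl ≈ 29 mL/min.
xorapaxil: 10–49 mL/min → 14% of 600 mg = 84 mg.
merogliptin: < 55 mL/min → 47% of 500 mg = 235 mg.
Total = 84 + 235 = 319 mg.

320 mg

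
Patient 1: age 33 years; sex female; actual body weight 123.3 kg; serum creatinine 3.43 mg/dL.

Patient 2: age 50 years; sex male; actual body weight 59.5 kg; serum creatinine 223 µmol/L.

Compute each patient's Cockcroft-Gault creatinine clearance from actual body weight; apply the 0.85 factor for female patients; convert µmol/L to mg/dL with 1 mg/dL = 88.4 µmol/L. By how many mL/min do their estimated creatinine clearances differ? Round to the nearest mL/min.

Patient 1: CrCl = (140 − 33) × 123.3 / (72 × 3.43) × 0.85 = 13193.1 / 246.96 × 0.85 ≈ 45.4 mL/min
Patient 2: SCr = 223 / 88.4 = 2.523 mg/dL
Patient 2: CrCl = (140 − 50) × 59.5 / (72 × 2.523) = 5355.0 / 181.66 ≈ 29.5 mL/min
|45.4 − 29.5| = 15.9 mL/min

16 mL/min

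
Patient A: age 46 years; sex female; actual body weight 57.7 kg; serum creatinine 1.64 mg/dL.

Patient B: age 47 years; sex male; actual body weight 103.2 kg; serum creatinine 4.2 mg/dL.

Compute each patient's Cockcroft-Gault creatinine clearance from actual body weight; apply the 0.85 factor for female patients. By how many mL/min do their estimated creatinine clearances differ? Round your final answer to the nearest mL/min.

Patient A: CrCl = (140 − 46) × 57.7 / (72 × 1.64) × 0.85 = 5423.8 / 118.08 × 0.85 ≈ 39.0 mL/min
Patient B: CrCl = (140 − 47) × 103.2 / (72 × 4.2) = 9597.6 / 302.40 ≈ 31.7 mL/min
|39.0 − 31.7| = 7.3 mL/min

7 mL/min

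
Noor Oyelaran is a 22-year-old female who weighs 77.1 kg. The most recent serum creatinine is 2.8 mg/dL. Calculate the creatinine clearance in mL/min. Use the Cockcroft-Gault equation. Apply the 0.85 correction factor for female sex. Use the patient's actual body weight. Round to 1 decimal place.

CrCl = (140 − 22) × 77.1 / (72 × 2.8) × 0.85 = 9097.8 / 201.60 × 0.85 ≈ 38.4 mL/min

38.4 mL/min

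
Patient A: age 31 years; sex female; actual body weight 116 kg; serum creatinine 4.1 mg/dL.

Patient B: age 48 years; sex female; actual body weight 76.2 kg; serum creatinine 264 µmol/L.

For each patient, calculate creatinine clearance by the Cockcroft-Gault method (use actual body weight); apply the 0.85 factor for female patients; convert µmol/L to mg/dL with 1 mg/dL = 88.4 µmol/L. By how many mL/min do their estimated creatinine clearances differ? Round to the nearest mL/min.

Patient A: CrCl = (140 − 31) × 116 / (72 × 4.1) × 0.85 = 12644.0 / 295.20 × 0.85 ≈ 36.4 mL/min
Patient B: SCr = 264 / 88.4 = 2.986 mg/dL
Patient B: CrCl = (140 − 48) × 76.2 / (72 × 2.986) × 0.85 = 7010.4 / 214.99 × 0.85 ≈ 27.7 mL/min
|36.4 − 27.7| = 8.7 mL/min

9 mL/min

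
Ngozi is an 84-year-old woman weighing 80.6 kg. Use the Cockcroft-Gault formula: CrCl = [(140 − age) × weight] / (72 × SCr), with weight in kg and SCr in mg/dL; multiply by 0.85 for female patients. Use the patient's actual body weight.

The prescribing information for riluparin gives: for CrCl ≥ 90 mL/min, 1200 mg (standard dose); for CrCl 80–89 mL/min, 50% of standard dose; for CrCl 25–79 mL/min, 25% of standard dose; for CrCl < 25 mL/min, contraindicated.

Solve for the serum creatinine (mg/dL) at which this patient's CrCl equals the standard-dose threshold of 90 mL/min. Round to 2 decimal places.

Standard dose requires CrCl ≥ 90 mL/min.
Set (140 − 84) × 80.6 × 0.85 / (72 × SCr) = 90
SCr = (140 − 84) × 80.6 × 0.85 / (72 × 90) = 0.592 mg/dL

0.59 mg/dL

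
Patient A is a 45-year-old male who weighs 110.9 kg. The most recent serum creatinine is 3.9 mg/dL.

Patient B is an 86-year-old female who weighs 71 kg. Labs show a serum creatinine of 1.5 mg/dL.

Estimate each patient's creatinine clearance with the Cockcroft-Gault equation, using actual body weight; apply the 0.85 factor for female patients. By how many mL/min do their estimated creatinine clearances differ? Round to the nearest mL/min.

7 mL/min

Patient A: CrCl = (140 − 45) × 110.9 / (72 × 3.9) = 10535.5 / 280.80 ≈ 37.5 mL/min
Patient B: CrCl = (140 − 86) × 71 / (72 × 1.5) × 0.85 = 3834.0 / 108.00 × 0.85 ≈ 30.2 mL/min
|37.5 − 30.2| = 7.3 mL/min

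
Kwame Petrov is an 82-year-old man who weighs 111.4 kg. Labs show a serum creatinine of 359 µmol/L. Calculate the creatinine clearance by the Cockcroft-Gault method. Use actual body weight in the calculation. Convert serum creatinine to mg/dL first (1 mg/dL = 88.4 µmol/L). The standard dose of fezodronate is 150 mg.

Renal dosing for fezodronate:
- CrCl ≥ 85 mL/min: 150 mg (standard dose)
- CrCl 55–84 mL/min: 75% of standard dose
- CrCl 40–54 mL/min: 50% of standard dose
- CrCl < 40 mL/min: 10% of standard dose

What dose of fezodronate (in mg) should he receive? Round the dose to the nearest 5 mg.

SCr = 359 / 88.4 = 4.061 mg/dL
CrCl = (140 − 82) × 111.4 / (72 × 4.061) = 6461.2 / 292.39 ≈ 22.1 mL/min
CrCl ≈ 22 mL/min → bracket < 40 mL/min.
10% of 150 mg = 15 mg

15 mg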